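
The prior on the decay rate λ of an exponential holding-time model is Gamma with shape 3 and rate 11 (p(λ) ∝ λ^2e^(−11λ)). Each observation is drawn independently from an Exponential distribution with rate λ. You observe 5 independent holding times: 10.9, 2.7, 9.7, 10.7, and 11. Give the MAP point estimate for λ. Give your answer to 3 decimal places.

The Exponential(rate=λ) likelihood is ∝ λ^n e^(−λΣtᵢ). Here n = 5 and Σtᵢ = 10.9 + 2.7 + 9.7 + 10.7 + 11 = 45.
Posterior ∝ λ^2e^(−11λ) · λ^5e^(−45λ) = λ^7e^(−56λ), i.e. Gamma(8, 56).
Mode = (a−1)/b = 7/56 ≈ 0.125.

λ̂_MAP = 0.125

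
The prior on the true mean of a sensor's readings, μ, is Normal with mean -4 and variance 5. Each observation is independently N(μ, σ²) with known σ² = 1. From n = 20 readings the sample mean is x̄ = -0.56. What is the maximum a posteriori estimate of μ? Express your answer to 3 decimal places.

μ̂_MAP = -0.594

n = 20, x̄ = -0.56.
For a Normal prior and Normal likelihood with known variance, the posterior is Normal; its mode equals its mean, the precision-weighted average.
Prior precision 1/σ₀² = 1/5 = 0.2; data precision n/σ² = 20/1 = 20.
μ̂ = (0.2·(-4) + 20·(-0.56)) / (0.2 + 20) = (-12)/20.2 = -60/101 ≈ -0.594.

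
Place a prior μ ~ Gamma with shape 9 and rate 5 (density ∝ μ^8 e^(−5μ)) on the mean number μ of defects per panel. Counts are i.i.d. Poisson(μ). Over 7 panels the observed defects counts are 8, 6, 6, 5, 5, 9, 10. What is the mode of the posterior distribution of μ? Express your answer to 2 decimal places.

Σxᵢ = 8+6+6+5+5+9+10 = 49, with n = 7.
Posterior ∝ μ^8e^(−5μ) · μ^49e^(−7μ) = μ^57e^(−12μ), i.e. Gamma(shape=58, rate=12).
The mode of a Gamma(a, b) with a ≥ 1 (shape–rate) is (a−1)/b = 57/12 ≈ 4.75.

μ̂_MAP = 4.75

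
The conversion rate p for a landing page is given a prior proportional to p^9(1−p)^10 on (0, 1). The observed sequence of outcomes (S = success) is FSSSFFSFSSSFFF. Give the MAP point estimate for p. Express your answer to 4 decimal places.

p̂_MAP = 0.4848

The prior density ∝ p^9(1−p)^10 is the kernel of Beta(10, 11).
Data: 7 successes in 14 trials (from the sequence). The binomial likelihood contributes p^7(1−p)^7, so the posterior is Beta(10+7, 11+7) = Beta(17, 18).
For Beta(a, b) with a, b > 1 the mode is (a−1)/(a+b−2) = 16/33 ≈ 0.4848.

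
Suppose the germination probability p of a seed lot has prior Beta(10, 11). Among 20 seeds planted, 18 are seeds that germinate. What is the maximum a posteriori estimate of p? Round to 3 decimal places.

Prior: Beta(10, 11).
Data: 18 successes in 20 trials. The binomial likelihood contributes p^18(1−p)^2, so the posterior is Beta(10+18, 11+2) = Beta(28, 13).
For Beta(a, b) with a, b > 1 the mode is (a−1)/(a+b−2) = 27/39 ≈ 0.692.

p̂_MAP = 0.692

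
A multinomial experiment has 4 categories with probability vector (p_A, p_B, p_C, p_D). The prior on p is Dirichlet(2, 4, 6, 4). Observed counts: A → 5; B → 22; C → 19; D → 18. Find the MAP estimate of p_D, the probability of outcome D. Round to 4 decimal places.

MAP estimate of p_D = 0.2763

The posterior is Dirichlet(αᵢ + nᵢ) = Dirichlet(7, 26, 25, 22).
For a Dirichlet(a₁,…,a_K) with all aᵢ > 1, the mode has j-th component (aⱼ − 1)/(Σaᵢ − K).
Here Σaᵢ = 80 and K = 4, so p_D = (22 − 1)/(80 − 4) = 21/76 ≈ 0.2763.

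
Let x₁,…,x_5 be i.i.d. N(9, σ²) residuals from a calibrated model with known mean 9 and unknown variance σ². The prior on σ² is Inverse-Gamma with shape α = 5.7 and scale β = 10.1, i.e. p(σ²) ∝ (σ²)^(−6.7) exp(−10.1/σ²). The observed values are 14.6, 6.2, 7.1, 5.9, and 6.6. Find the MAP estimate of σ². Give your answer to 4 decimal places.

σ̂²_MAP = 4.2598

Sum of squared deviations about the known mean: SS = (14.6−9)² + (6.2−9)² + (7.1−9)² + (5.9−9)² + (6.6−9)² = 58.18.
The Normal likelihood contributes (σ²)^(−n/2) exp(−SS/(2σ²)), so the posterior is Inverse-Gamma(α + n/2, β + SS/2) = Inverse-Gamma(8.2, 39.19).
The mode of Inverse-Gamma(a, b) is b/(a+1) = 39.19/9.2 ≈ 4.2598.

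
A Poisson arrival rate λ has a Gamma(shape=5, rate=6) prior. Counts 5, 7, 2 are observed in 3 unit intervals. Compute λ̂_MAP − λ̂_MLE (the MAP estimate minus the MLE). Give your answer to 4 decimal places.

MAP − MLE = -2.6667

Σxᵢ = 14. Posterior is Gamma(19, 9); MAP = (19−1)/9 = 18/9 ≈ 2.00000.
MLE = x̄ = 14/3 ≈ 4.66667.
Difference = 18/9 − 14/3 = -8/3 ≈ -2.6667.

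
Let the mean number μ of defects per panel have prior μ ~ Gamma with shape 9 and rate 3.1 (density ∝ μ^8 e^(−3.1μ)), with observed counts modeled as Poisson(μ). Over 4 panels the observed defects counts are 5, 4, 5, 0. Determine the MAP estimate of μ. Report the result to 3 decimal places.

μ̂_MAP = 3.099

Σxᵢ = 5+4+5+0 = 14, with n = 4.
Posterior ∝ μ^8e^(−3.1μ) · μ^14e^(−4μ) = μ^22e^(−7.1μ), i.e. Gamma(shape=23, rate=7.1).
The mode of a Gamma(a, b) with a ≥ 1 (shape–rate) is (a−1)/b = 22/7.1 ≈ 3.099.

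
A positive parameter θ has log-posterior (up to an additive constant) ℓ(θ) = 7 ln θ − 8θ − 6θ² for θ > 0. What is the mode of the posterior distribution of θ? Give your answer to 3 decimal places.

θ̂_MAP = 0.500

ℓ'(θ) = 7/θ − 8 − 12θ. Setting this to zero and multiplying by θ: 12θ² + 8θ − 7 = 0.
θ = (−8 + √(8² + 4·12·7)) / (2·12) = (−8 + √400) / 24 = (−8 + 20)/24 = 1/2.
ℓ''(θ) = −7/θ² − 12 < 0, confirming a maximum.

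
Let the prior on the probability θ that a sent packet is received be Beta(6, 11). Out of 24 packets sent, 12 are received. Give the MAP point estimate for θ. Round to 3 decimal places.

Prior: Beta(6, 11).
Data: 12 successes in 24 trials. The binomial likelihood contributes θ^12(1−θ)^12, so the posterior is Beta(6+12, 11+12) = Beta(18, 23).
For Beta(a, b) with a, b > 1 the mode is (a−1)/(a+b−2) = 17/39 ≈ 0.436.

θ̂_MAP = 0.436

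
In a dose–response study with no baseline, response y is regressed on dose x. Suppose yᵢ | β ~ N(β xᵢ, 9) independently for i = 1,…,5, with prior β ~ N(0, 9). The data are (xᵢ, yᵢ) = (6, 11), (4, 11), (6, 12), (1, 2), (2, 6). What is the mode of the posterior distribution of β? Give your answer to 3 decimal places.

β̂_MAP = 2.085

log p(β | y) = −Σ(yᵢ − βxᵢ)²/(2·9) − β²/(2·9) + const.
Setting the derivative to zero: Σxᵢ(yᵢ − βxᵢ)/9 − β/9 = 0, so β = Σxᵢyᵢ / (Σxᵢ² + σ²/τ²).
Σxᵢyᵢ = 6·11 + 4·11 + 6·12 + 1·2 + 2·6 = 196; Σxᵢ² = 93; σ²/τ² = 1.
β̂_MAP = 196 / (93 + 1) = 196/94 ≈ 2.085.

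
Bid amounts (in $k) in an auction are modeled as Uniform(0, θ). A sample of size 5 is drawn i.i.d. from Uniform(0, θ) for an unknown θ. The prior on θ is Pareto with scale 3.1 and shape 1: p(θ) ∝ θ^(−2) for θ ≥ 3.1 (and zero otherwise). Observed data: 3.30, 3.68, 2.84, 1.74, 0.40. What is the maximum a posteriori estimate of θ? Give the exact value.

θ̂_MAP = 3.68

The Uniform(0, θ) likelihood is θ^(−n) for θ ≥ max(xᵢ), zero otherwise. Here max(xᵢ) = 3.68.
Posterior ∝ θ^(−2) · θ^(−5) = θ^(−7) on θ ≥ max(3.1, 3.68) = 3.68.
This density is strictly decreasing in θ, so the posterior mode lies at the lower boundary of the support.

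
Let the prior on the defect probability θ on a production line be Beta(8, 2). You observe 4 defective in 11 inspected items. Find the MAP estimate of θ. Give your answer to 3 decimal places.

Prior: Beta(8, 2).
Data: 4 successes in 11 trials. The binomial likelihood contributes θ^4(1−θ)^7, so the posterior is Beta(8+4, 2+7) = Beta(12, 9).
For Beta(a, b) with a, b > 1 the mode is (a−1)/(a+b−2) = 11/19 ≈ 0.579.

θ̂_MAP = 0.579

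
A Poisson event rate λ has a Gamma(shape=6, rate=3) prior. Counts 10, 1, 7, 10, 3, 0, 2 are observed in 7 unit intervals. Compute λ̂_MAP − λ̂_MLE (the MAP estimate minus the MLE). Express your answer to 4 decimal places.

Σxᵢ = 33. Posterior is Gamma(39, 10); MAP = (39−1)/10 = 38/10 ≈ 3.80000.
MLE = x̄ = 33/7 ≈ 4.71429.
Difference = 38/10 − 33/7 = -32/35 ≈ -0.9143.

MAP − MLE = -0.9143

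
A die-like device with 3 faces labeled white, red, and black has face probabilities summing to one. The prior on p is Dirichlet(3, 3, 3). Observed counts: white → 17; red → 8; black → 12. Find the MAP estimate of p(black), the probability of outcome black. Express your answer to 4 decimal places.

MAP estimate of p(black) = 0.3256

The posterior is Dirichlet(αᵢ + nᵢ) = Dirichlet(20, 11, 15).
For a Dirichlet(a₁,…,a_K) with all aᵢ > 1, the mode has j-th component (aⱼ − 1)/(Σaᵢ − K).
Here Σaᵢ = 46 and K = 3, so p(black) = (15 − 1)/(46 − 3) = 14/43 ≈ 0.3256.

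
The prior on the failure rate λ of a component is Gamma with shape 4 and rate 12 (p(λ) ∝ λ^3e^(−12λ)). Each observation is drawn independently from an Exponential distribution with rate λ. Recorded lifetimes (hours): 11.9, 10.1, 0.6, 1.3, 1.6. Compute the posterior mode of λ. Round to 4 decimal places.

The Exponential(rate=λ) likelihood is ∝ λ^n e^(−λΣtᵢ). Here n = 5 and Σtᵢ = 11.9 + 10.1 + 0.6 + 1.3 + 1.6 = 25.5.
Posterior ∝ λ^3e^(−12λ) · λ^5e^(−25.5λ) = λ^8e^(−37.5λ), i.e. Gamma(9, 37.5).
Mode = (a−1)/b = 8/37.5 ≈ 0.2133.

λ̂_MAP = 0.2133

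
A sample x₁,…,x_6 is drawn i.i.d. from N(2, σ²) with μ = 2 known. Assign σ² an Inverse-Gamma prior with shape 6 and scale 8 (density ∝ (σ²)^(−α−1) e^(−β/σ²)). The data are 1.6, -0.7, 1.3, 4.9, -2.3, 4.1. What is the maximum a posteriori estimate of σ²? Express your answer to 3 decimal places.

σ̂²_MAP = 2.763

Sum of squared deviations about the known mean: SS = (1.6−2)² + (-0.7−2)² + (1.3−2)² + (4.9−2)² + (-2.3−2)² + (4.1−2)² = 39.25.
The Normal likelihood contributes (σ²)^(−n/2) exp(−SS/(2σ²)), so the posterior is Inverse-Gamma(α + n/2, β + SS/2) = Inverse-Gamma(9, 27.625).
The mode of Inverse-Gamma(a, b) is b/(a+1) = 27.625/10 ≈ 2.763.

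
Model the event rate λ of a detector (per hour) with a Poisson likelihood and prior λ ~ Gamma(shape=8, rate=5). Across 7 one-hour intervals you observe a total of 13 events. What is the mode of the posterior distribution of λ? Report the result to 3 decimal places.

Σxᵢ = 13, n = 7.
Posterior ∝ λ^7e^(−5λ) · λ^13e^(−7λ) = λ^20e^(−12λ), i.e. Gamma(shape=21, rate=12).
The mode of a Gamma(a, b) with a ≥ 1 (shape–rate) is (a−1)/b = 20/12 ≈ 1.667.

λ̂_MAP = 1.667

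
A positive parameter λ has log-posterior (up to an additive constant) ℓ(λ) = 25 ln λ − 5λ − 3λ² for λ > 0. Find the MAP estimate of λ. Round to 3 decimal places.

ℓ'(λ) = 25/λ − 5 − 6λ. Setting this to zero and multiplying by λ: 6λ² + 5λ − 25 = 0.
λ = (−5 + √(5² + 4·6·25)) / (2·6) = (−5 + √625) / 12 = (−5 + 25)/12 = 5/3.
ℓ''(λ) = −25/λ² − 6 < 0, confirming a maximum.

λ̂_MAP = 1.667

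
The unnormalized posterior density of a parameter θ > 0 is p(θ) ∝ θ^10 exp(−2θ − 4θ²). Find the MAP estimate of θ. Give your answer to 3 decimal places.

ℓ'(θ) = 10/θ − 2 − 8θ. Setting this to zero and multiplying by θ: 8θ² + 2θ − 10 = 0.
θ = (−2 + √(2² + 4·8·10)) / (2·8) = (−2 + √324) / 16 = (−2 + 18)/16 = 1.
ℓ''(θ) = −10/θ² − 8 < 0, confirming a maximum.

θ̂_MAP = 1.000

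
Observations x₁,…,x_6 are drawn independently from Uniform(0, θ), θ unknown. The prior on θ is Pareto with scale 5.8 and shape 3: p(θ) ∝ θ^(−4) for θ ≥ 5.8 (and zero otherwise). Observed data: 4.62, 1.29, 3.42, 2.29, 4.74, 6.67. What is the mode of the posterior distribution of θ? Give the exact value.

θ̂_MAP = 6.67

The Uniform(0, θ) likelihood is θ^(−n) for θ ≥ max(xᵢ), zero otherwise. Here max(xᵢ) = 6.67.
Posterior ∝ θ^(−4) · θ^(−6) = θ^(−10) on θ ≥ max(5.8, 6.67) = 6.67.
This density is strictly decreasing in θ, so the posterior mode lies at the lower boundary of the support.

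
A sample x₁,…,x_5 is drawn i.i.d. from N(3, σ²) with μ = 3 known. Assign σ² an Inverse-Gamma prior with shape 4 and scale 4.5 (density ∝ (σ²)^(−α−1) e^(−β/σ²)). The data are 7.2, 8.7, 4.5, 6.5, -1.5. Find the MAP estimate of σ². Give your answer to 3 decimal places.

Sum of squared deviations about the known mean: SS = (7.2−3)² + (8.7−3)² + (4.5−3)² + (6.5−3)² + (-1.5−3)² = 84.88.
The Normal likelihood contributes (σ²)^(−n/2) exp(−SS/(2σ²)), so the posterior is Inverse-Gamma(α + n/2, β + SS/2) = Inverse-Gamma(6.5, 46.94).
The mode of Inverse-Gamma(a, b) is b/(a+1) = 46.94/7.5 ≈ 6.259.

σ̂²_MAP = 6.259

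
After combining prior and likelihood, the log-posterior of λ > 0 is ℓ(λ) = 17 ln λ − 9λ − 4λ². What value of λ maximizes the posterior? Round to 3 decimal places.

λ̂_MAP = 1.000

ℓ'(λ) = 17/λ − 9 − 8λ. Setting this to zero and multiplying by λ: 8λ² + 9λ − 17 = 0.
λ = (−9 + √(9² + 4·8·17)) / (2·8) = (−9 + √625) / 16 = (−9 + 25)/16 = 1.
ℓ''(λ) = −17/λ² − 8 < 0, confirming a maximum.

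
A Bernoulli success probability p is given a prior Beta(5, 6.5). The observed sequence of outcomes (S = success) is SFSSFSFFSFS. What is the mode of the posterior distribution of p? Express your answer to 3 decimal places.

p̂_MAP = 0.488

Prior: Beta(5, 6.5).
Data: 6 successes in 11 trials (from the sequence). The binomial likelihood contributes p^6(1−p)^5, so the posterior is Beta(5+6, 6.5+5) = Beta(11, 11.5).
For Beta(a, b) with a, b > 1 the mode is (a−1)/(a+b−2) = 10/20.5 ≈ 0.488.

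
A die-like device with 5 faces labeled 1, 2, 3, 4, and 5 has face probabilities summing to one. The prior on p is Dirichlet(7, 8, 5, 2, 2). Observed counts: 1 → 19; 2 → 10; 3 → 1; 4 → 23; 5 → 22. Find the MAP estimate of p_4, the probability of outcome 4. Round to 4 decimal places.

MAP estimate: 0.2553

The posterior is Dirichlet(αᵢ + nᵢ) = Dirichlet(26, 18, 6, 25, 24).
For a Dirichlet(a₁,…,a_K) with all aᵢ > 1, the mode has j-th component (aⱼ − 1)/(Σaᵢ − K).
Here Σaᵢ = 99 and K = 5, so p_4 = (25 − 1)/(99 − 5) = 24/94 ≈ 0.2553.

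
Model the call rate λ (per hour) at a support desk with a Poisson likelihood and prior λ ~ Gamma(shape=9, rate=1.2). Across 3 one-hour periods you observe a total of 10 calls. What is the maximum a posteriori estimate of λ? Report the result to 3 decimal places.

λ̂_MAP = 4.286

Σxᵢ = 10, n = 3.
Posterior ∝ λ^8e^(−1.2λ) · λ^10e^(−3λ) = λ^18e^(−4.2λ), i.e. Gamma(shape=19, rate=4.2).
The mode of a Gamma(a, b) with a ≥ 1 (shape–rate) is (a−1)/b = 18/4.2 ≈ 4.286.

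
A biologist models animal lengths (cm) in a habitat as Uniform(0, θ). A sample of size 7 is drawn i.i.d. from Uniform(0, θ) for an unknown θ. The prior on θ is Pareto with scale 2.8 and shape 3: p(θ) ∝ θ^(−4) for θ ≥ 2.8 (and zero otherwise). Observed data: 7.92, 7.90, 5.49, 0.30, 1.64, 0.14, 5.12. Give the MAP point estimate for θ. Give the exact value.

The Uniform(0, θ) likelihood is θ^(−n) for θ ≥ max(xᵢ), zero otherwise. Here max(xᵢ) = 7.92.
Posterior ∝ θ^(−4) · θ^(−7) = θ^(−11) on θ ≥ max(2.8, 7.92) = 7.92.
This density is strictly decreasing in θ, so the posterior mode lies at the lower boundary of the support.

θ̂_MAP = 7.92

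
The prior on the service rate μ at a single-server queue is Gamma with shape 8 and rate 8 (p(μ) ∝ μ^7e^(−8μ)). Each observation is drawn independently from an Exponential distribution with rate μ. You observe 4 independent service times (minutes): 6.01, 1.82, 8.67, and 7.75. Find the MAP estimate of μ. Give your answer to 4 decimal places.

The Exponential(rate=μ) likelihood is ∝ μ^n e^(−μΣtᵢ). Here n = 4 and Σtᵢ = 6.01 + 1.82 + 8.67 + 7.75 = 24.25.
Posterior ∝ μ^7e^(−8μ) · μ^4e^(−24.25μ) = μ^11e^(−32.25μ), i.e. Gamma(12, 32.25).
Mode = (a−1)/b = 11/32.25 ≈ 0.3411.

μ̂_MAP = 0.3411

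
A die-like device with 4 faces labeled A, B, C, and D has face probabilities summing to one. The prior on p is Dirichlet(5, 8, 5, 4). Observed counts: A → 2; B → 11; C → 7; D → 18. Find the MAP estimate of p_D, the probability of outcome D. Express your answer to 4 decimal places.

MAP estimate of p_D = 0.3750

The posterior is Dirichlet(αᵢ + nᵢ) = Dirichlet(7, 19, 12, 22).
For a Dirichlet(a₁,…,a_K) with all aᵢ > 1, the mode has j-th component (aⱼ − 1)/(Σaᵢ − K).
Here Σaᵢ = 60 and K = 4, so p_D = (22 − 1)/(60 − 4) = 21/56 ≈ 0.3750.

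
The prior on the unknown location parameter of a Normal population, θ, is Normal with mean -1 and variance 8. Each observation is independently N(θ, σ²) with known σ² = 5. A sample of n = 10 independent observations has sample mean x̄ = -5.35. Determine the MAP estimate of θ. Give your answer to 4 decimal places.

θ̂_MAP = -5.0941

n = 10, x̄ = -5.35.
For a Normal prior and Normal likelihood with known variance, the posterior is Normal; its mode equals its mean, the precision-weighted average.
Prior precision 1/σ₀² = 1/8 = 0.125; data precision n/σ² = 10/5 = 2.
θ̂ = (0.125·(-1) + 2·(-5.35)) / (0.125 + 2) = (-10.825)/2.125 = -433/85 ≈ -5.0941.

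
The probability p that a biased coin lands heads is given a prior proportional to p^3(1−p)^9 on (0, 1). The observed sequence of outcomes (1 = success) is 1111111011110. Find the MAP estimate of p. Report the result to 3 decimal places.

p̂_MAP = 0.560

The prior density ∝ p^3(1−p)^9 is the kernel of Beta(4, 10).
Data: 11 successes in 13 trials (from the sequence). The binomial likelihood contributes p^11(1−p)^2, so the posterior is Beta(4+11, 10+2) = Beta(15, 12).
For Beta(a, b) with a, b > 1 the mode is (a−1)/(a+b−2) = 14/25 ≈ 0.560.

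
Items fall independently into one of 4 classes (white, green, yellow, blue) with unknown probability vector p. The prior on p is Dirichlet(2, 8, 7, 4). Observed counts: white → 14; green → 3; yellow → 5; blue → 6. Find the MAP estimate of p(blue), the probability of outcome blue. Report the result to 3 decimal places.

The posterior is Dirichlet(αᵢ + nᵢ) = Dirichlet(16, 11, 12, 10).
For a Dirichlet(a₁,…,a_K) with all aᵢ > 1, the mode has j-th component (aⱼ − 1)/(Σaᵢ − K).
Here Σaᵢ = 49 and K = 4, so p(blue) = (10 − 1)/(49 − 4) = 9/45 ≈ 0.200.

MAP estimate of p(blue) = 0.200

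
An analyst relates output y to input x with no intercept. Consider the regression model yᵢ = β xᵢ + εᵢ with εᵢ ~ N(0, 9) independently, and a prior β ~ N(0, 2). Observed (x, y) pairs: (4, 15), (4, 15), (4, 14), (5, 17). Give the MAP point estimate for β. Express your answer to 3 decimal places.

log p(β | y) = −Σ(yᵢ − βxᵢ)²/(2·9) − β²/(2·2) + const.
Setting the derivative to zero: Σxᵢ(yᵢ − βxᵢ)/9 − β/2 = 0, so β = Σxᵢyᵢ / (Σxᵢ² + σ²/τ²).
Σxᵢyᵢ = 4·15 + 4·15 + 4·14 + 5·17 = 261; Σxᵢ² = 73; σ²/τ² = 4.5.
β̂_MAP = 261 / (73 + 4.5) = 261/77.5 ≈ 3.368.

β̂_MAP = 3.368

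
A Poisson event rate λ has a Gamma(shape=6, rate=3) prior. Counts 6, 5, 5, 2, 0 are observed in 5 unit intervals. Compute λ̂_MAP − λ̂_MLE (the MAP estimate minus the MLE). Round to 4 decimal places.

MAP − MLE = -0.7250

Σxᵢ = 18. Posterior is Gamma(24, 8); MAP = (24−1)/8 = 23/8 ≈ 2.87500.
MLE = x̄ = 18/5 ≈ 3.60000.
Difference = 23/8 − 18/5 = -29/40 ≈ -0.7250.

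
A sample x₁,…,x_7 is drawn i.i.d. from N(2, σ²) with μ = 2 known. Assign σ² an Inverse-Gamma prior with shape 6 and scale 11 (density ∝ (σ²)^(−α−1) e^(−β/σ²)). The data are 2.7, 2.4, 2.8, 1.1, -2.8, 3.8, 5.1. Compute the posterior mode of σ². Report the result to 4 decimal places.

σ̂²_MAP = 2.8567

Sum of squared deviations about the known mean: SS = (2.7−2)² + (2.4−2)² + (2.8−2)² + (1.1−2)² + (-2.8−2)² + (3.8−2)² + (5.1−2)² = 37.99.
The Normal likelihood contributes (σ²)^(−n/2) exp(−SS/(2σ²)), so the posterior is Inverse-Gamma(α + n/2, β + SS/2) = Inverse-Gamma(9.5, 29.995).
The mode of Inverse-Gamma(a, b) is b/(a+1) = 29.995/10.5 ≈ 2.8567.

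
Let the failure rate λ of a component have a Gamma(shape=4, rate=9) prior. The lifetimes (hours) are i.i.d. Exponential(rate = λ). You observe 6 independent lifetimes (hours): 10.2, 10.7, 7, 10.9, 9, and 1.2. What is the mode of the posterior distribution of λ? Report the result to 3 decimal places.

The Exponential(rate=λ) likelihood is ∝ λ^n e^(−λΣtᵢ). Here n = 6 and Σtᵢ = 10.2 + 10.7 + 7 + 10.9 + 9 + 1.2 = 49.
Posterior ∝ λ^3e^(−9λ) · λ^6e^(−49λ) = λ^9e^(−58λ), i.e. Gamma(10, 58).
Mode = (a−1)/b = 9/58 ≈ 0.155.

λ̂_MAP = 0.155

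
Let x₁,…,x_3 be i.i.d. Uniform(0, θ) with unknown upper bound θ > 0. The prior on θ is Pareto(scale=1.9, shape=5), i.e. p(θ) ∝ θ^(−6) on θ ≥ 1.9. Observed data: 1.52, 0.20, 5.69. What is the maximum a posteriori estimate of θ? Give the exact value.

The Uniform(0, θ) likelihood is θ^(−n) for θ ≥ max(xᵢ), zero otherwise. Here max(xᵢ) = 5.69.
Posterior ∝ θ^(−6) · θ^(−3) = θ^(−9) on θ ≥ max(1.9, 5.69) = 5.69.
This density is strictly decreasing in θ, so the posterior mode lies at the lower boundary of the support.

θ̂_MAP = 5.69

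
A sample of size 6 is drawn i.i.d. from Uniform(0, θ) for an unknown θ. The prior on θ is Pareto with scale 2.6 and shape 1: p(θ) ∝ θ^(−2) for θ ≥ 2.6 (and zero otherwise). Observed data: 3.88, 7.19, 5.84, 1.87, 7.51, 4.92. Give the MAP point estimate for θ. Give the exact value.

The Uniform(0, θ) likelihood is θ^(−n) for θ ≥ max(xᵢ), zero otherwise. Here max(xᵢ) = 7.51.
Posterior ∝ θ^(−2) · θ^(−6) = θ^(−8) on θ ≥ max(2.6, 7.51) = 7.51.
This density is strictly decreasing in θ, so the posterior mode lies at the lower boundary of the support.

θ̂_MAP = 7.51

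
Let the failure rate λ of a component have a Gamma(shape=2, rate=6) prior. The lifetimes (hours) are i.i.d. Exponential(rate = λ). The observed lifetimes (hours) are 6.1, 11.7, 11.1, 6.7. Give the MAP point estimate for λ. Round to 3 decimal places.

The Exponential(rate=λ) likelihood is ∝ λ^n e^(−λΣtᵢ). Here n = 4 and Σtᵢ = 6.1 + 11.7 + 11.1 + 6.7 = 35.6.
Posterior ∝ λe^(−6λ) · λ^4e^(−35.6λ) = λ^5e^(−41.6λ), i.e. Gamma(6, 41.6).
Mode = (a−1)/b = 5/41.6 ≈ 0.120.

λ̂_MAP = 0.120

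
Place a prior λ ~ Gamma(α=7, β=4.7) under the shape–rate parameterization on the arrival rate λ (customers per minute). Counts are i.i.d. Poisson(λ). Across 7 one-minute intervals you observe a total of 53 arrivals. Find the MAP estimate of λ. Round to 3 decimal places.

λ̂_MAP = 5.043

Σxᵢ = 53, n = 7.
Posterior ∝ λ^6e^(−4.7λ) · λ^53e^(−7λ) = λ^59e^(−11.7λ), i.e. Gamma(shape=60, rate=11.7).
The mode of a Gamma(a, b) with a ≥ 1 (shape–rate) is (a−1)/b = 59/11.7 ≈ 5.043.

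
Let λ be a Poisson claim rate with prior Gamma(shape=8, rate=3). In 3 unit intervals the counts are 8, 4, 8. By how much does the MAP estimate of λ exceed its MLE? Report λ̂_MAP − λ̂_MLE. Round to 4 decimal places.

Σxᵢ = 20. Posterior is Gamma(28, 6); MAP = (28−1)/6 = 27/6 ≈ 4.50000.
MLE = x̄ = 20/3 ≈ 6.66667.
Difference = 27/6 − 20/3 = -13/6 ≈ -2.1667.

MAP − MLE = -2.1667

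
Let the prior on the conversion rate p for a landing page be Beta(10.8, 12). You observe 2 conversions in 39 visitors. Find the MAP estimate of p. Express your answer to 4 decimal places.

p̂_MAP = 0.1973

Prior: Beta(10.8, 12).
Data: 2 successes in 39 trials. The binomial likelihood contributes p^2(1−p)^37, so the posterior is Beta(10.8+2, 12+37) = Beta(12.8, 49).
For Beta(a, b) with a, b > 1 the mode is (a−1)/(a+b−2) = 11.8/59.8 ≈ 0.1973.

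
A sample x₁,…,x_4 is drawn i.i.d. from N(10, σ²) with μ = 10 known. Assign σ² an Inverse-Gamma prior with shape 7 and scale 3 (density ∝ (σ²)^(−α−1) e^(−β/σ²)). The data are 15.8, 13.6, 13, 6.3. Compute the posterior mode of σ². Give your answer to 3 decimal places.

σ̂²_MAP = 3.765

Sum of squared deviations about the known mean: SS = (15.8−10)² + (13.6−10)² + (13−10)² + (6.3−10)² = 69.29.
The Normal likelihood contributes (σ²)^(−n/2) exp(−SS/(2σ²)), so the posterior is Inverse-Gamma(α + n/2, β + SS/2) = Inverse-Gamma(9, 37.645).
The mode of Inverse-Gamma(a, b) is b/(a+1) = 37.645/10 ≈ 3.765.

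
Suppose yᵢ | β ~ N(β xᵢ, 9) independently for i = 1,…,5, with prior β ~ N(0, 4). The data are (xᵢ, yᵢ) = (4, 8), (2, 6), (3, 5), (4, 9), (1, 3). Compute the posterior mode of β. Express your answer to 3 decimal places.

β̂_MAP = 2.031

log p(β | y) = −Σ(yᵢ − βxᵢ)²/(2·9) − β²/(2·4) + const.
Setting the derivative to zero: Σxᵢ(yᵢ − βxᵢ)/9 − β/4 = 0, so β = Σxᵢyᵢ / (Σxᵢ² + σ²/τ²).
Σxᵢyᵢ = 4·8 + 2·6 + 3·5 + 4·9 + 1·3 = 98; Σxᵢ² = 46; σ²/τ² = 2.25.
β̂_MAP = 98 / (46 + 2.25) = 98/48.25 ≈ 2.031.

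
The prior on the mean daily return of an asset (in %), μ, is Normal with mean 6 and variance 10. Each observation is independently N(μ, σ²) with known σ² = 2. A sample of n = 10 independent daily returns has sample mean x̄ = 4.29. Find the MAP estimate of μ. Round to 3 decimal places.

μ̂_MAP = 4.324

n = 10, x̄ = 4.29.
For a Normal prior and Normal likelihood with known variance, the posterior is Normal; its mode equals its mean, the precision-weighted average.
Prior precision 1/σ₀² = 1/10 = 0.1; data precision n/σ² = 10/2 = 5.
μ̂ = (0.1·6 + 5·4.29) / (0.1 + 5) = 22.05/5.1 = 147/34 ≈ 4.324.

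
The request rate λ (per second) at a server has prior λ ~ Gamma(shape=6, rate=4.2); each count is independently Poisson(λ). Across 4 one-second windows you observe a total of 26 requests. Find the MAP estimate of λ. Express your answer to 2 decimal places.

Σxᵢ = 26, n = 4.
Posterior ∝ λ^5e^(−4.2λ) · λ^26e^(−4λ) = λ^31e^(−8.2λ), i.e. Gamma(shape=32, rate=8.2).
The mode of a Gamma(a, b) with a ≥ 1 (shape–rate) is (a−1)/b = 31/8.2 ≈ 3.78.

λ̂_MAP = 3.78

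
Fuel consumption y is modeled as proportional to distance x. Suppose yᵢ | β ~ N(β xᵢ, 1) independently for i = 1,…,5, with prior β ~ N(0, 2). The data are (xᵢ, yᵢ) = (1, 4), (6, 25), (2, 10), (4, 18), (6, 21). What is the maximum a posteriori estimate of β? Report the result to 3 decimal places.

β̂_MAP = 3.979

log p(β | y) = −Σ(yᵢ − βxᵢ)²/(2·1) − β²/(2·2) + const.
Setting the derivative to zero: Σxᵢ(yᵢ − βxᵢ)/1 − β/2 = 0, so β = Σxᵢyᵢ / (Σxᵢ² + σ²/τ²).
Σxᵢyᵢ = 1·4 + 6·25 + 2·10 + 4·18 + 6·21 = 372; Σxᵢ² = 93; σ²/τ² = 0.5.
β̂_MAP = 372 / (93 + 0.5) = 372/93.5 ≈ 3.979.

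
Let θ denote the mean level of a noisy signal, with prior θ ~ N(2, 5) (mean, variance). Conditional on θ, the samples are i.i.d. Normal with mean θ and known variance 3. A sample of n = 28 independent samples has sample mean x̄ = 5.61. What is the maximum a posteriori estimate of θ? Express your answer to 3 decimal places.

θ̂_MAP = 5.534

n = 28, x̄ = 5.61.
For a Normal prior and Normal likelihood with known variance, the posterior is Normal; its mode equals its mean, the precision-weighted average.
Prior precision 1/σ₀² = 1/5 = 0.2; data precision n/σ² = 28/3.
θ̂ = (0.2·2 + (28/3)·5.61) / (0.2 + 28/3) = 52.76/(143/15) = 3957/715 ≈ 5.534.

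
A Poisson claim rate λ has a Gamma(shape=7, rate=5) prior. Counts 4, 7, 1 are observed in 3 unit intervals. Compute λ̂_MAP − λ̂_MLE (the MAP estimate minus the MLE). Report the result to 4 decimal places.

Σxᵢ = 12. Posterior is Gamma(19, 8); MAP = (19−1)/8 = 18/8 ≈ 2.25000.
MLE = x̄ = 12/3 ≈ 4.00000.
Difference = 18/8 − 12/3 = -7/4 ≈ -1.7500.

MAP − MLE = -1.7500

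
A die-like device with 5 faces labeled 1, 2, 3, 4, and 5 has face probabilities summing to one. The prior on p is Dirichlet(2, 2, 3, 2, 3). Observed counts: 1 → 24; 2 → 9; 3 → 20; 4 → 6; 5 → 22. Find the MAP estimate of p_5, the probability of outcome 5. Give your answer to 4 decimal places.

MAP estimate: 0.2727

The posterior is Dirichlet(αᵢ + nᵢ) = Dirichlet(26, 11, 23, 8, 25).
For a Dirichlet(a₁,…,a_K) with all aᵢ > 1, the mode has j-th component (aⱼ − 1)/(Σaᵢ − K).
Here Σaᵢ = 93 and K = 5, so p_5 = (25 − 1)/(93 − 5) = 24/88 ≈ 0.2727.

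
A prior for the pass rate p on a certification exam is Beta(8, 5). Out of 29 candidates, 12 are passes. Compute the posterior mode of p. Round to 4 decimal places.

Prior: Beta(8, 5).
Data: 12 successes in 29 trials. The binomial likelihood contributes p^12(1−p)^17, so the posterior is Beta(8+12, 5+17) = Beta(20, 22).
For Beta(a, b) with a, b > 1 the mode is (a−1)/(a+b−2) = 19/40 ≈ 0.4750.

p̂_MAP = 0.4750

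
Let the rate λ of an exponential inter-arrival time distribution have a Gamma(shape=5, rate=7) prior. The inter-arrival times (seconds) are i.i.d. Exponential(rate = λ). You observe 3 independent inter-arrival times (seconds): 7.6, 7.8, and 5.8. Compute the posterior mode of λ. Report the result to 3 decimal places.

The Exponential(rate=λ) likelihood is ∝ λ^n e^(−λΣtᵢ). Here n = 3 and Σtᵢ = 7.6 + 7.8 + 5.8 = 21.2.
Posterior ∝ λ^4e^(−7λ) · λ^3e^(−21.2λ) = λ^7e^(−28.2λ), i.e. Gamma(8, 28.2).
Mode = (a−1)/b = 7/28.2 ≈ 0.248.

λ̂_MAP = 0.248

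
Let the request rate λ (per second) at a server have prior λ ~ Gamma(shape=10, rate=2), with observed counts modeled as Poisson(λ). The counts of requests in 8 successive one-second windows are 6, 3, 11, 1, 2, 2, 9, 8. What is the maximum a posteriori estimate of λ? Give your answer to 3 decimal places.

Σxᵢ = 6+3+11+1+2+2+9+8 = 42, with n = 8.
Posterior ∝ λ^9e^(−2λ) · λ^42e^(−8λ) = λ^51e^(−10λ), i.e. Gamma(shape=52, rate=10).
The mode of a Gamma(a, b) with a ≥ 1 (shape–rate) is (a−1)/b = 51/10 ≈ 5.100.

λ̂_MAP = 5.100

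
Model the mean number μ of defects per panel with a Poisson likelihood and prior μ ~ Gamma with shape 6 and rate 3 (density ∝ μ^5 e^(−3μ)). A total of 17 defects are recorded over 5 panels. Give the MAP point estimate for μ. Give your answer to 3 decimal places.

Σxᵢ = 17, n = 5.
Posterior ∝ μ^5e^(−3μ) · μ^17e^(−5μ) = μ^22e^(−8μ), i.e. Gamma(shape=23, rate=8).
The mode of a Gamma(a, b) with a ≥ 1 (shape–rate) is (a−1)/b = 22/8 ≈ 2.750.

μ̂_MAP = 2.750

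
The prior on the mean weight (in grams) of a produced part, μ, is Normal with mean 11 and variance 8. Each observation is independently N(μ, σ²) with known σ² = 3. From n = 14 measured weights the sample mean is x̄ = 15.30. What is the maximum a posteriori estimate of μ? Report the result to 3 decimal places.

n = 14, x̄ = 15.30.
For a Normal prior and Normal likelihood with known variance, the posterior is Normal; its mode equals its mean, the precision-weighted average.
Prior precision 1/σ₀² = 1/8 = 0.125; data precision n/σ² = 14/3.
μ̂ = (0.125·11 + (14/3)·15.3) / (0.125 + 14/3) = 72.775/(115/24) = 8733/575 ≈ 15.188.

μ̂_MAP = 15.188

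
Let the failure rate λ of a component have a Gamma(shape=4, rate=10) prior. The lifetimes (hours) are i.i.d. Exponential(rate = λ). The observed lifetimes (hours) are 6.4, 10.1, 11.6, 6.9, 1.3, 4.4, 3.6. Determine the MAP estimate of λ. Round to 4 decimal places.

The Exponential(rate=λ) likelihood is ∝ λ^n e^(−λΣtᵢ). Here n = 7 and Σtᵢ = 6.4 + 10.1 + 11.6 + 6.9 + 1.3 + 4.4 + 3.6 = 44.3.
Posterior ∝ λ^3e^(−10λ) · λ^7e^(−44.3λ) = λ^10e^(−54.3λ), i.e. Gamma(11, 54.3).
Mode = (a−1)/b = 10/54.3 ≈ 0.1842.

λ̂_MAP = 0.1842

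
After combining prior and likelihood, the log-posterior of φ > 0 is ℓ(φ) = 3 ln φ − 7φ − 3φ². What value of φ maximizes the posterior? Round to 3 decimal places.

φ̂_MAP = 0.333

ℓ'(φ) = 3/φ − 7 − 6φ. Setting this to zero and multiplying by φ: 6φ² + 7φ − 3 = 0.
φ = (−7 + √(7² + 4·6·3)) / (2·6) = (−7 + √121) / 12 = (−7 + 11)/12 = 1/3.
ℓ''(φ) = −3/φ² − 6 < 0, confirming a maximum.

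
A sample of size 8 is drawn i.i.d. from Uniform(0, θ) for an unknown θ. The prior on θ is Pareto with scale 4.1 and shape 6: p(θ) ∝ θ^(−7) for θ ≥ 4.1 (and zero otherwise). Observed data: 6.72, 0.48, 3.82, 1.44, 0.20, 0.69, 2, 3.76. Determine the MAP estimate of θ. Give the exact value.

The Uniform(0, θ) likelihood is θ^(−n) for θ ≥ max(xᵢ), zero otherwise. Here max(xᵢ) = 6.72.
Posterior ∝ θ^(−7) · θ^(−8) = θ^(−15) on θ ≥ max(4.1, 6.72) = 6.72.
This density is strictly decreasing in θ, so the posterior mode lies at the lower boundary of the support.

θ̂_MAP = 6.72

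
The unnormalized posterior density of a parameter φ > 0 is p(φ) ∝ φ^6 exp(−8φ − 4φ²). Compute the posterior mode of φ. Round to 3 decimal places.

φ̂_MAP = 0.500

ℓ'(φ) = 6/φ − 8 − 8φ. Setting this to zero and multiplying by φ: 8φ² + 8φ − 6 = 0.
φ = (−8 + √(8² + 4·8·6)) / (2·8) = (−8 + √256) / 16 = (−8 + 16)/16 = 1/2.
ℓ''(φ) = −6/φ² − 8 < 0, confirming a maximum.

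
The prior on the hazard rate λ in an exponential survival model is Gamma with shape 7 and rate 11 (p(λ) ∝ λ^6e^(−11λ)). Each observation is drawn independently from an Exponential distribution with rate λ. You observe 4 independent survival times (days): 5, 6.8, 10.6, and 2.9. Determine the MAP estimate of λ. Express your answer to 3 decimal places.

The Exponential(rate=λ) likelihood is ∝ λ^n e^(−λΣtᵢ). Here n = 4 and Σtᵢ = 5 + 6.8 + 10.6 + 2.9 = 25.3.
Posterior ∝ λ^6e^(−11λ) · λ^4e^(−25.3λ) = λ^10e^(−36.3λ), i.e. Gamma(11, 36.3).
Mode = (a−1)/b = 10/36.3 ≈ 0.275.

λ̂_MAP = 0.275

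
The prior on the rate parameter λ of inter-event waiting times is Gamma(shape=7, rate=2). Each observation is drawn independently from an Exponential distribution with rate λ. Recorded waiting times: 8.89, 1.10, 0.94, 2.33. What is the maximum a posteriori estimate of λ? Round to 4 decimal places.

λ̂_MAP = 0.6553

The Exponential(rate=λ) likelihood is ∝ λ^n e^(−λΣtᵢ). Here n = 4 and Σtᵢ = 8.89 + 1.10 + 0.94 + 2.33 = 13.26.
Posterior ∝ λ^6e^(−2λ) · λ^4e^(−13.26λ) = λ^10e^(−15.26λ), i.e. Gamma(11, 15.26).
Mode = (a−1)/b = 10/15.26 ≈ 0.6553.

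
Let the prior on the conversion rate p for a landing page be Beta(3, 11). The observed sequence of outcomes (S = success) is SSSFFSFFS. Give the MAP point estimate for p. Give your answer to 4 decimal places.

Prior: Beta(3, 11).
Data: 5 successes in 9 trials (from the sequence). The binomial likelihood contributes p^5(1−p)^4, so the posterior is Beta(3+5, 11+4) = Beta(8, 15).
For Beta(a, b) with a, b > 1 the mode is (a−1)/(a+b−2) = 7/21 ≈ 0.3333.

p̂_MAP = 0.3333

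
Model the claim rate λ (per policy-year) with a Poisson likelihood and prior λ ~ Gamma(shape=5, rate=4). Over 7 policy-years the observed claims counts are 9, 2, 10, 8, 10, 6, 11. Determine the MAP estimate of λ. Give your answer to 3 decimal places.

Σxᵢ = 9+2+10+8+10+6+11 = 56, with n = 7.
Posterior ∝ λ^4e^(−4λ) · λ^56e^(−7λ) = λ^60e^(−11λ), i.e. Gamma(shape=61, rate=11).
The mode of a Gamma(a, b) with a ≥ 1 (shape–rate) is (a−1)/b = 60/11 ≈ 5.455.

λ̂_MAP = 5.455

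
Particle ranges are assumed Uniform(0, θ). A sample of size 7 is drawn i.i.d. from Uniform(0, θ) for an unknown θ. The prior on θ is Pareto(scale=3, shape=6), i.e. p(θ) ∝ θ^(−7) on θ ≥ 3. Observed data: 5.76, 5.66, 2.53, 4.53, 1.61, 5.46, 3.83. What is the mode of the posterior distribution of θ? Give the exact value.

θ̂_MAP = 5.76

The Uniform(0, θ) likelihood is θ^(−n) for θ ≥ max(xᵢ), zero otherwise. Here max(xᵢ) = 5.76.
Posterior ∝ θ^(−7) · θ^(−7) = θ^(−14) on θ ≥ max(3, 5.76) = 5.76.
This density is strictly decreasing in θ, so the posterior mode lies at the lower boundary of the support.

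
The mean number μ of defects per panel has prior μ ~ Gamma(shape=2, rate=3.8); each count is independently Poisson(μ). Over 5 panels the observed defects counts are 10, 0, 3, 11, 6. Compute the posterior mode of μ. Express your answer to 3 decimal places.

Σxᵢ = 10+0+3+11+6 = 30, with n = 5.
Posterior ∝ μe^(−3.8μ) · μ^30e^(−5μ) = μ^31e^(−8.8μ), i.e. Gamma(shape=32, rate=8.8).
The mode of a Gamma(a, b) with a ≥ 1 (shape–rate) is (a−1)/b = 31/8.8 ≈ 3.523.

μ̂_MAP = 3.523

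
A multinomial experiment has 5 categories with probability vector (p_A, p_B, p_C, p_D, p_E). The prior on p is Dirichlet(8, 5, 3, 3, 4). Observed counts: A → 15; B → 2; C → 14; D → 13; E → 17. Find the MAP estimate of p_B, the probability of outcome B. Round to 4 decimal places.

MAP estimate of p_B = 0.0759

The posterior is Dirichlet(αᵢ + nᵢ) = Dirichlet(23, 7, 17, 16, 21).
For a Dirichlet(a₁,…,a_K) with all aᵢ > 1, the mode has j-th component (aⱼ − 1)/(Σaᵢ − K).
Here Σaᵢ = 84 and K = 5, so p_B = (7 − 1)/(84 − 5) = 6/79 ≈ 0.0759.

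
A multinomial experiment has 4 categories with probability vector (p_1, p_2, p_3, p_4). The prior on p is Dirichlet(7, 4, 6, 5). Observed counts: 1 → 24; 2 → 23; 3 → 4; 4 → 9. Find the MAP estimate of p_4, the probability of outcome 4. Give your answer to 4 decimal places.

MAP estimate: 0.1667

The posterior is Dirichlet(αᵢ + nᵢ) = Dirichlet(31, 27, 10, 14).
For a Dirichlet(a₁,…,a_K) with all aᵢ > 1, the mode has j-th component (aⱼ − 1)/(Σaᵢ − K).
Here Σaᵢ = 82 and K = 4, so p_4 = (14 − 1)/(82 − 4) = 13/78 ≈ 0.1667.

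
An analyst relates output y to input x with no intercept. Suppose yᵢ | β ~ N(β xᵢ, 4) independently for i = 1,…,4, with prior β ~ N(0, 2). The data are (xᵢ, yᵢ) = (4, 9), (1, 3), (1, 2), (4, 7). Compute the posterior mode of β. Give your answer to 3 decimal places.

β̂_MAP = 1.917

log p(β | y) = −Σ(yᵢ − βxᵢ)²/(2·4) − β²/(2·2) + const.
Setting the derivative to zero: Σxᵢ(yᵢ − βxᵢ)/4 − β/2 = 0, so β = Σxᵢyᵢ / (Σxᵢ² + σ²/τ²).
Σxᵢyᵢ = 4·9 + 1·3 + 1·2 + 4·7 = 69; Σxᵢ² = 34; σ²/τ² = 2.
β̂_MAP = 69 / (34 + 2) = 69/36 ≈ 1.917.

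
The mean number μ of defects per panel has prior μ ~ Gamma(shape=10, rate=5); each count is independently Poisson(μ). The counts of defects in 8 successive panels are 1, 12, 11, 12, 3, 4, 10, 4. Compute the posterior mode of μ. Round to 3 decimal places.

Σxᵢ = 1+12+11+12+3+4+10+4 = 57, with n = 8.
Posterior ∝ μ^9e^(−5μ) · μ^57e^(−8μ) = μ^66e^(−13μ), i.e. Gamma(shape=67, rate=13).
The mode of a Gamma(a, b) with a ≥ 1 (shape–rate) is (a−1)/b = 66/13 ≈ 5.077.

μ̂_MAP = 5.077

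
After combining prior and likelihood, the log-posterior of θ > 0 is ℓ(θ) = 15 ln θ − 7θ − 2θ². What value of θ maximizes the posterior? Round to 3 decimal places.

θ̂_MAP = 1.250

ℓ'(θ) = 15/θ − 7 − 4θ. Setting this to zero and multiplying by θ: 4θ² + 7θ − 15 = 0.
θ = (−7 + √(7² + 4·4·15)) / (2·4) = (−7 + √289) / 8 = (−7 + 17)/8 = 5/4.
ℓ''(θ) = −15/θ² − 4 < 0, confirming a maximum.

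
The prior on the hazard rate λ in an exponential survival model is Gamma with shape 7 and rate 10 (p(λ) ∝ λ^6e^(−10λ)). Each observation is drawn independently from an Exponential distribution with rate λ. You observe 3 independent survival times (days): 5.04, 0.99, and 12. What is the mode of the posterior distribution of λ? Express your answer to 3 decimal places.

λ̂_MAP = 0.321

The Exponential(rate=λ) likelihood is ∝ λ^n e^(−λΣtᵢ). Here n = 3 and Σtᵢ = 5.04 + 0.99 + 12 = 18.03.
Posterior ∝ λ^6e^(−10λ) · λ^3e^(−18.03λ) = λ^9e^(−28.03λ), i.e. Gamma(10, 28.03).
Mode = (a−1)/b = 9/28.03 ≈ 0.321.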